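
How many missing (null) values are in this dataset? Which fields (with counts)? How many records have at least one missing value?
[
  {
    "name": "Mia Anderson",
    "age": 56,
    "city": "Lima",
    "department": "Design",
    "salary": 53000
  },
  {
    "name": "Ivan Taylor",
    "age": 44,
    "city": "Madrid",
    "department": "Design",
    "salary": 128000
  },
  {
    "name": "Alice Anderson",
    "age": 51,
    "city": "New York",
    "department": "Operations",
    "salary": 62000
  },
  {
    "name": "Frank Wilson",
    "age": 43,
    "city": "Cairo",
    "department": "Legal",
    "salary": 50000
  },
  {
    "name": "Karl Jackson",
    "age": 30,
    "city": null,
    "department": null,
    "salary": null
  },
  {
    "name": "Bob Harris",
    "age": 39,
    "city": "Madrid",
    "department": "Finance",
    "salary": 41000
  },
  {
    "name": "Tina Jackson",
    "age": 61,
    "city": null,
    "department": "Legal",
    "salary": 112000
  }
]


Checking for missing (null) values in 7 records:

  Mia Anderson: complete
  Ivan Taylor: complete
  Alice Anderson: complete
  Frank Wilson: complete
  Karl Jackson: city, department, salary
  Bob Harris: complete
  Tina Jackson: city

Per field:
  name: 0 missing
  age: 0 missing
  city: 2 missing
  department: 1 missing
  salary: 1 missing

Total missing values: 4
Records with any missing: 2

4 missing values (city: 2, department: 1, salary: 1); 2 incomplete records


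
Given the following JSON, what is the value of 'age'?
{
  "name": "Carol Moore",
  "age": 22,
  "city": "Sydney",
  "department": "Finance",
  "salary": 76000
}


Looking up field 'age'
Value: 22

22


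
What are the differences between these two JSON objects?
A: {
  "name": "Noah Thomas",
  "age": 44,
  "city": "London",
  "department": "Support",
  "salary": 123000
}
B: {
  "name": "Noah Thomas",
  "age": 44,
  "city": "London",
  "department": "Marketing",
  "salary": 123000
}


Comparing each field (in key order):
  name: same
  age: same
  city: same
  department: DIFFERENT
  salary: same
Differences:
  department: Support -> Marketing

1 field(s) changed

1 change: department


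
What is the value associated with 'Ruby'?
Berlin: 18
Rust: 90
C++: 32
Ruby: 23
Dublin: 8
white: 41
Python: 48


Looking up key 'Ruby'
Value: 23

23


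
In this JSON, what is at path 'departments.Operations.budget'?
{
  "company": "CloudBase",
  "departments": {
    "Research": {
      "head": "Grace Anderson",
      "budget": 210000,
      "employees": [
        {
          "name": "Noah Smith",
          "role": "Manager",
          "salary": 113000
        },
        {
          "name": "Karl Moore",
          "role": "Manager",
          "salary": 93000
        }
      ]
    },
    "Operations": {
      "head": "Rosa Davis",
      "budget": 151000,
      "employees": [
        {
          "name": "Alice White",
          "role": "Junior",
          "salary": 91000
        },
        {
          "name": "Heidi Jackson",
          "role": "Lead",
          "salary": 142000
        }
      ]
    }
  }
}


Path: departments.Operations.budget

Navigate:
  -> departments
  -> Operations
  -> budget = 151000

151000


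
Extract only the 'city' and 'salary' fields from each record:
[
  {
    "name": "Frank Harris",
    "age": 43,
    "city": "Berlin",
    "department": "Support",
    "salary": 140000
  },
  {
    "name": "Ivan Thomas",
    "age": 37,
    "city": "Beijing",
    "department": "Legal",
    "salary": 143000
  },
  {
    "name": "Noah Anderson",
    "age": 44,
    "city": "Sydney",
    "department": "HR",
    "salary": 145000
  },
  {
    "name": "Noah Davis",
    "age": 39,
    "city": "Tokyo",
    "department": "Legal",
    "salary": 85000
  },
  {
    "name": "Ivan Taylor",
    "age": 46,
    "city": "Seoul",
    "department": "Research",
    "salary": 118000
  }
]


Original: 5 records with fields: name, age, city, department, salary
Keep: ['city', 'salary']
Drop: ['name', 'age', 'department']
Result: 5 records, 2 fields each

[
  {
    "city": "Berlin",
    "salary": 140000
  },
  {
    "city": "Beijing",
    "salary": 143000
  },
  {
    "city": "Sydney",
    "salary": 145000
  },
  {
    "city": "Tokyo",
    "salary": 85000
  },
  {
    "city": "Seoul",
    "salary": 118000
  }
]


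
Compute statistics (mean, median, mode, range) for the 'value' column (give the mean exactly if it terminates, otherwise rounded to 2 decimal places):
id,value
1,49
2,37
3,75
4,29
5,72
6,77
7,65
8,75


Data: [49, 37, 75, 29, 72, 77, 65, 75]
Count: 8
Sum: 479
Mean: 479/8 = 59.875
Sorted: [29, 37, 49, 65, 72, 75, 75, 77]
Median: 68.5
Mode: 75 (2 times)
Range: 77 - 29 = 48
Min: 29, Max: 77

mean=59.875, median=68.5, mode=75, range=48


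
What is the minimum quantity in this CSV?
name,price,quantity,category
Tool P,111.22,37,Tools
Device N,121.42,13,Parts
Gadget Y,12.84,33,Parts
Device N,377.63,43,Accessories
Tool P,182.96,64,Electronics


Computing minimum quantity:
Values: [37, 13, 33, 43, 64]
Min = 13

13


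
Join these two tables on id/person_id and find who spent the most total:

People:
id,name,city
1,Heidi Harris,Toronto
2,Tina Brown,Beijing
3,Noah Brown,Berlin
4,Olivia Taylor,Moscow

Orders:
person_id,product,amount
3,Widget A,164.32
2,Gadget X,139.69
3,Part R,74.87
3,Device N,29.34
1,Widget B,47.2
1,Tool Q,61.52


Join on: people.id = orders.person_id

Joined rows:
  Noah Brown (Berlin) bought Widget A for $164.32
  Tina Brown (Beijing) bought Gadget X for $139.69
  Noah Brown (Berlin) bought Part R for $74.87
  Noah Brown (Berlin) bought Device N for $29.34
  Heidi Harris (Toronto) bought Widget B for $47.2
  Heidi Harris (Toronto) bought Tool Q for $61.52

Total per person:
  Noah Brown: $268.53
  Tina Brown: $139.69
  Heidi Harris: $108.72

Top spender: Noah Brown ($268.53)

Noah Brown ($268.53)


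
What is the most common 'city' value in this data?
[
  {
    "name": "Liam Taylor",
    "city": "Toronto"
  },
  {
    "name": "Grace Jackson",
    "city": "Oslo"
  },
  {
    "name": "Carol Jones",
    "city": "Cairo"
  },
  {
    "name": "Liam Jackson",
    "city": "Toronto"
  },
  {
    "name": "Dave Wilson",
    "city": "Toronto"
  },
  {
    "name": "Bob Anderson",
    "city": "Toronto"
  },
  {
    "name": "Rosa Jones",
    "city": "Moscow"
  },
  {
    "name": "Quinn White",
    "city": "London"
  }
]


Counting 'city' values across 8 records:

  Toronto: 4 ####
  Oslo: 1 #
  Cairo: 1 #
  Moscow: 1 #
  London: 1 #

Most common: Toronto (4 times)

Toronto (4 times)


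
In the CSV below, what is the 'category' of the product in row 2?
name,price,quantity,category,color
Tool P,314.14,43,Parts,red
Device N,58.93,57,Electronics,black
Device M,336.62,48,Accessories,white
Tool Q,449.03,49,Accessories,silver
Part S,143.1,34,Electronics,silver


Query: Row 2 ('Device N'), column 'category'
Value: Electronics

Electronics


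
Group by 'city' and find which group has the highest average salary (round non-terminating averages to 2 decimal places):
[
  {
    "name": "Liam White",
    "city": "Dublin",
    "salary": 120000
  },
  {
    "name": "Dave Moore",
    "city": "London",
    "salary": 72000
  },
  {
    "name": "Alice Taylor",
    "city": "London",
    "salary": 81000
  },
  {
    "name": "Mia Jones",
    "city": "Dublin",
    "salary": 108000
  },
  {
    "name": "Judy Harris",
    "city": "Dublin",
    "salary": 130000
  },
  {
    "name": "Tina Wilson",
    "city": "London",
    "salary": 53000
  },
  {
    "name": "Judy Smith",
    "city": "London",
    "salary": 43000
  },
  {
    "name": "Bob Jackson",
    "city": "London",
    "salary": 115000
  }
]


Group by: city

Groups:
  Dublin: 3 people, avg salary = 358000/3 ≈ $119333.33
  London: 5 people, avg salary = 364000/5 = $72800

Highest average salary: Dublin (≈$119333.33)

Dublin (≈$119333.33)


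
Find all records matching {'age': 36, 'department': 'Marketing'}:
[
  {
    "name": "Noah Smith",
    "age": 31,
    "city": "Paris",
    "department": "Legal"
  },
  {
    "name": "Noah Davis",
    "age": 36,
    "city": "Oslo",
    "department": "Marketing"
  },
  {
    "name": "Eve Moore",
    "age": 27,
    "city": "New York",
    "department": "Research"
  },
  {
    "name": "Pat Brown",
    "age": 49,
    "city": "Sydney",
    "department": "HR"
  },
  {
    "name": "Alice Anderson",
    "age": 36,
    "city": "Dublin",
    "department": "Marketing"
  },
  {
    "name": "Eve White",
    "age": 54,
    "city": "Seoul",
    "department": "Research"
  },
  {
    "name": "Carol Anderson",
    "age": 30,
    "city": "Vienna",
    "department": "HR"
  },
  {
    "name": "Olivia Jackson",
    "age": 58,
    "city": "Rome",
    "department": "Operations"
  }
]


Search criteria: {'age': 36, 'department': 'Marketing'}

Checking 8 records:
  Noah Smith: {age: 31, department: Legal}
  Noah Davis: {age: 36, department: Marketing} <-- MATCH
  Eve Moore: {age: 27, department: Research}
  Pat Brown: {age: 49, department: HR}
  Alice Anderson: {age: 36, department: Marketing} <-- MATCH
  Eve White: {age: 54, department: Research}
  Carol Anderson: {age: 30, department: HR}
  Olivia Jackson: {age: 58, department: Operations}

Matches: ["Noah Davis", "Alice Anderson"]

["Noah Davis", "Alice Anderson"]


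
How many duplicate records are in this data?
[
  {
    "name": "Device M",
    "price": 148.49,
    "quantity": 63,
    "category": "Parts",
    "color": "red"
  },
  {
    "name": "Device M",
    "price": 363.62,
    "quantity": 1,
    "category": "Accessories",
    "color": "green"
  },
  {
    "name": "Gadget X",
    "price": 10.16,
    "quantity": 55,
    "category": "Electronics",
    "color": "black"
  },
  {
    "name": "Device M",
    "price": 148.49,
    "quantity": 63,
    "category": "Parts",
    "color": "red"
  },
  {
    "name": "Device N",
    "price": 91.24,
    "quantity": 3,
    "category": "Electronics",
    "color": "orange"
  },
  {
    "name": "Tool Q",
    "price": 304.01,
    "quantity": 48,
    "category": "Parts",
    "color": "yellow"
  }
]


Checking 6 records for duplicates:

  Row 1: Device M ($148.49, qty 63)
  Row 2: Device M ($363.62, qty 1)
  Row 3: Gadget X ($10.16, qty 55)
  Row 4: Device M ($148.49, qty 63) <-- DUPLICATE
  Row 5: Device N ($91.24, qty 3)
  Row 6: Tool Q ($304.01, qty 48)

Duplicates found: 1
Unique records: 5

1 duplicates, 5 unique


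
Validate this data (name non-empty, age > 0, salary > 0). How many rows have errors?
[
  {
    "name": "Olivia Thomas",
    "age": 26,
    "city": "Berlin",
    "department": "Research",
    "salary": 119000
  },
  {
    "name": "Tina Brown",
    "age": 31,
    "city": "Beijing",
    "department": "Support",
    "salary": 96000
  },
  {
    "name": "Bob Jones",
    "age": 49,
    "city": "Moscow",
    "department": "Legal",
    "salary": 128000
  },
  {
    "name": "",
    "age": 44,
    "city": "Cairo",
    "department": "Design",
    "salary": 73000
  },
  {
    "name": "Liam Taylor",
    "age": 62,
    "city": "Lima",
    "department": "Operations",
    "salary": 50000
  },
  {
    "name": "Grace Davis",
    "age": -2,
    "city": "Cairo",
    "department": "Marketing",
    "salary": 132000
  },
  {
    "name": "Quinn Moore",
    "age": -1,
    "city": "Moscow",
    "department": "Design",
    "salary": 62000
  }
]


Validating 7 records:
Rules: name non-empty, age > 0, salary > 0

  Row 1 (Olivia Thomas): OK
  Row 2 (Tina Brown): OK
  Row 3 (Bob Jones): OK
  Row 4 (???): empty name
  Row 5 (Liam Taylor): OK
  Row 6 (Grace Davis): negative age: -2
  Row 7 (Quinn Moore): negative age: -1

Total errors: 3

3 errors


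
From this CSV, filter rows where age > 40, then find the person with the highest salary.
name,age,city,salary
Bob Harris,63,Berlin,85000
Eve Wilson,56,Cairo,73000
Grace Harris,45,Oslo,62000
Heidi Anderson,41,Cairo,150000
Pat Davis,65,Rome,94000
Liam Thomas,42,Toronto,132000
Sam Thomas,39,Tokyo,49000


Filter: age > 40
Sort by: salary (descending)

Filtered records (6):
  Heidi Anderson, age 41, salary $150000
  Liam Thomas, age 42, salary $132000
  Pat Davis, age 65, salary $94000
  Bob Harris, age 63, salary $85000
  Eve Wilson, age 56, salary $73000
  Grace Harris, age 45, salary $62000

Highest salary: Heidi Anderson ($150000)

Heidi Anderson


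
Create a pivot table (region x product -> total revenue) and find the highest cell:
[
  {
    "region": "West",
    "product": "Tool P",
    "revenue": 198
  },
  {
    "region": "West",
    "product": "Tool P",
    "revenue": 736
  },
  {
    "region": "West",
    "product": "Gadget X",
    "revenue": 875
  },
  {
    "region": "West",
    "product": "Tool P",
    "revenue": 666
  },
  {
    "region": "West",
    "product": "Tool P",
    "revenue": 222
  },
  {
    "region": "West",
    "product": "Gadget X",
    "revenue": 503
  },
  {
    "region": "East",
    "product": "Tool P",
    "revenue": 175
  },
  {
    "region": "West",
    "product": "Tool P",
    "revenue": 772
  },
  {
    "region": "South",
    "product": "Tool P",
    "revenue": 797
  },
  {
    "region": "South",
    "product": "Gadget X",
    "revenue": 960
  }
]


Pivot: region (rows) x product (columns) -> total revenue

     Gadget X      Tool P      
East             0           175  
South          960           797  
West          1378          2594  

Highest: West / Tool P = $2594

West / Tool P = $2594


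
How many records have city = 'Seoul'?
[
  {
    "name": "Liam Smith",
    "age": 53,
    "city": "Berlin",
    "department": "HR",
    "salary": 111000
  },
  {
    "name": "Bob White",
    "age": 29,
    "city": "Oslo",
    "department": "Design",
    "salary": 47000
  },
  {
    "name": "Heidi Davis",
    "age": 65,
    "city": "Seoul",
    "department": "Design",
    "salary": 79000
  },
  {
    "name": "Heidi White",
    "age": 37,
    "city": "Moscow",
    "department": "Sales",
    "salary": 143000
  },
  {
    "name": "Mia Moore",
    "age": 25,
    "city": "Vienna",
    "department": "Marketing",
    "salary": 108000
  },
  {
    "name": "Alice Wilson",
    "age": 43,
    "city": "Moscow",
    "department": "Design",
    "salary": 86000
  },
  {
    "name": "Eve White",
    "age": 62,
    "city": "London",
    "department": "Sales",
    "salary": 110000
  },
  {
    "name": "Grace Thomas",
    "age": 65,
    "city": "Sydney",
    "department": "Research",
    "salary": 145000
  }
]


Data: 8 records
Condition: city = 'Seoul'

Checking each record:
  Liam Smith: Berlin
  Bob White: Oslo
  Heidi Davis: Seoul MATCH
  Heidi White: Moscow
  Mia Moore: Vienna
  Alice Wilson: Moscow
  Eve White: London
  Grace Thomas: Sydney

Count: 1

1


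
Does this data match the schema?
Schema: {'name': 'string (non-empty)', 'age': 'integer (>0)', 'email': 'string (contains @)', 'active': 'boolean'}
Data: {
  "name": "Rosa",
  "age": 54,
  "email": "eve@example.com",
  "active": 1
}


Validating each field against schema:
  name: OK (non-empty string)
  age: OK (positive integer)
  email: OK (string with @)
  active: FAIL (1 is not a boolean)

Result: INVALID (1 error: active)

INVALID (1 error: active)


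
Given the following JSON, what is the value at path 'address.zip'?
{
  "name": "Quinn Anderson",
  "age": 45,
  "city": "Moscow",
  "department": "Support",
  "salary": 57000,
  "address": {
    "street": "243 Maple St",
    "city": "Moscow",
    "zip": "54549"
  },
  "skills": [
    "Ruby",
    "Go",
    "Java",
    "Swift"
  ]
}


Query: address.zip
Path: address -> zip
Value: 54549

54549


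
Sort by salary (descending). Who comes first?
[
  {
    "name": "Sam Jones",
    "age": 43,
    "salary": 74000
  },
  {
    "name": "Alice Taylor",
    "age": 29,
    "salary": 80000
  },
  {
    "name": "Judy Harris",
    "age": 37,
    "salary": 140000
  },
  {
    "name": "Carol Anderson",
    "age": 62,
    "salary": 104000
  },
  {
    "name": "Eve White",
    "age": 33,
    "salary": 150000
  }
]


Sort by: salary (descending)

Sorted order:
  1. Eve White (salary = 150000)
  2. Judy Harris (salary = 140000)
  3. Carol Anderson (salary = 104000)
  4. Alice Taylor (salary = 80000)
  5. Sam Jones (salary = 74000)

First: Eve White

Eve White


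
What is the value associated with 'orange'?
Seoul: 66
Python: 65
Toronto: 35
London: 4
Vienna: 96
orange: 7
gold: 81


Looking up key 'orange'
Value: 7

7


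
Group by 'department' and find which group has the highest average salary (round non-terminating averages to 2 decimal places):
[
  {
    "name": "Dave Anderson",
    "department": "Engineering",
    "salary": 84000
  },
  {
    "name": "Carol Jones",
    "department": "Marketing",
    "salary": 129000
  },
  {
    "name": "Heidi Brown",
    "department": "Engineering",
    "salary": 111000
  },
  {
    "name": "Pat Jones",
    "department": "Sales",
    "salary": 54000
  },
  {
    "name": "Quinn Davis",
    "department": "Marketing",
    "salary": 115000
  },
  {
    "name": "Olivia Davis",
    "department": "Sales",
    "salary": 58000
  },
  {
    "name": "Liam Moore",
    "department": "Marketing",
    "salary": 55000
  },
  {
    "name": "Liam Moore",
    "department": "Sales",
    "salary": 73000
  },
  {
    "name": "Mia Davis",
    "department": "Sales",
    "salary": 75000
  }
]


Group by: department

Groups:
  Engineering: 2 people, avg salary = 195000/2 = $97500
  Marketing: 3 people, avg salary = 299000/3 ≈ $99666.67
  Sales: 4 people, avg salary = 260000/4 = $65000

Highest average salary: Marketing (≈$99666.67)

Marketing (≈$99666.67)


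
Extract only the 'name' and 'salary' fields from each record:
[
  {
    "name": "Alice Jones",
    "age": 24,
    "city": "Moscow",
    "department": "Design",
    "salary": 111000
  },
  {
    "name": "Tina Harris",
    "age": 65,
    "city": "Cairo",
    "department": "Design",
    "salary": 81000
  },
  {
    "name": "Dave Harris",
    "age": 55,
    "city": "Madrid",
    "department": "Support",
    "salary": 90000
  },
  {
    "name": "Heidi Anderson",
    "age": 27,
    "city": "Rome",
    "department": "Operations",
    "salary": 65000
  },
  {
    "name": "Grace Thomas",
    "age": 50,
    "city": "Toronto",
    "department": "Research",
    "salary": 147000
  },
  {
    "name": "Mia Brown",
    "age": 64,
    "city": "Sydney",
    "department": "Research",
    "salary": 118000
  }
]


Original: 6 records with fields: name, age, city, department, salary
Keep: ['name', 'salary']
Drop: ['age', 'city', 'department']
Result: 6 records, 2 fields each

[
  {
    "name": "Alice Jones",
    "salary": 111000
  },
  {
    "name": "Tina Harris",
    "salary": 81000
  },
  {
    "name": "Dave Harris",
    "salary": 90000
  },
  {
    "name": "Heidi Anderson",
    "salary": 65000
  },
  {
    "name": "Grace Thomas",
    "salary": 147000
  },
  {
    "name": "Mia Brown",
    "salary": 118000
  }
]


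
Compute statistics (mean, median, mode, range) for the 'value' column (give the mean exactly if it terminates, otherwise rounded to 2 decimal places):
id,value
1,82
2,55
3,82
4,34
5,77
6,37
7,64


Data: [82, 55, 82, 34, 77, 37, 64]
Count: 7
Sum: 431
Mean: 431/7 ≈ 61.57 (rounded to 2 decimal places)
Sorted: [34, 37, 55, 64, 77, 82, 82]
Median: 64.0
Mode: 82 (2 times)
Range: 82 - 34 = 48
Min: 34, Max: 82

mean≈61.57, median=64.0, mode=82, range=48


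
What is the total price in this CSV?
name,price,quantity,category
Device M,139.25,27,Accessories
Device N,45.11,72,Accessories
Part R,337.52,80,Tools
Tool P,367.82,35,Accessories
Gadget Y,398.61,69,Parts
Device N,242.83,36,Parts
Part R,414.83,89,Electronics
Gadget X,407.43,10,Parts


Computing total price:
Values: [139.25, 45.11, 337.52, 367.82, 398.61, 242.83, 414.83, 407.43]
Sum = 2353.40

2353.40


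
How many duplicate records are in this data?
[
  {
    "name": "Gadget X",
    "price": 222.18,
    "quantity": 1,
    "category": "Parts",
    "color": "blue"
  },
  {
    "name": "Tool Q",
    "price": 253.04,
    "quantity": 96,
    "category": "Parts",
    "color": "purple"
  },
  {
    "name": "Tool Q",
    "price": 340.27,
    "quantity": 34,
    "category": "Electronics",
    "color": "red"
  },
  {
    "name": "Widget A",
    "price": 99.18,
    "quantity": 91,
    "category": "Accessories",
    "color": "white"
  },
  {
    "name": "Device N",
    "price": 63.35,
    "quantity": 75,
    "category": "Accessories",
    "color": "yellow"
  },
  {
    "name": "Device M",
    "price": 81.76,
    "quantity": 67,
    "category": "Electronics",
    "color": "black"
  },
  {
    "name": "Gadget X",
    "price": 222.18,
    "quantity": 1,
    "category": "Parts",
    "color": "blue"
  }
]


Checking 7 records for duplicates:

  Row 1: Gadget X ($222.18, qty 1)
  Row 2: Tool Q ($253.04, qty 96)
  Row 3: Tool Q ($340.27, qty 34)
  Row 4: Widget A ($99.18, qty 91)
  Row 5: Device N ($63.35, qty 75)
  Row 6: Device M ($81.76, qty 67)
  Row 7: Gadget X ($222.18, qty 1) <-- DUPLICATE

Duplicates found: 1
Unique records: 6

1 duplicates, 6 unique


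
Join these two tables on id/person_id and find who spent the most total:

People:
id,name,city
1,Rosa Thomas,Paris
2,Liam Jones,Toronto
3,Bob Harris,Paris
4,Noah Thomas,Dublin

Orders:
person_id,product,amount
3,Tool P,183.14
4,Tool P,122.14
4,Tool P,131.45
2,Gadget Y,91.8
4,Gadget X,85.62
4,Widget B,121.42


Join on: people.id = orders.person_id

Joined rows:
  Bob Harris (Paris) bought Tool P for $183.14
  Noah Thomas (Dublin) bought Tool P for $122.14
  Noah Thomas (Dublin) bought Tool P for $131.45
  Liam Jones (Toronto) bought Gadget Y for $91.8
  Noah Thomas (Dublin) bought Gadget X for $85.62
  Noah Thomas (Dublin) bought Widget B for $121.42

Total per person:
  Noah Thomas: $460.63
  Bob Harris: $183.14
  Liam Jones: $91.80

Top spender: Noah Thomas ($460.63)

Noah Thomas ($460.63)


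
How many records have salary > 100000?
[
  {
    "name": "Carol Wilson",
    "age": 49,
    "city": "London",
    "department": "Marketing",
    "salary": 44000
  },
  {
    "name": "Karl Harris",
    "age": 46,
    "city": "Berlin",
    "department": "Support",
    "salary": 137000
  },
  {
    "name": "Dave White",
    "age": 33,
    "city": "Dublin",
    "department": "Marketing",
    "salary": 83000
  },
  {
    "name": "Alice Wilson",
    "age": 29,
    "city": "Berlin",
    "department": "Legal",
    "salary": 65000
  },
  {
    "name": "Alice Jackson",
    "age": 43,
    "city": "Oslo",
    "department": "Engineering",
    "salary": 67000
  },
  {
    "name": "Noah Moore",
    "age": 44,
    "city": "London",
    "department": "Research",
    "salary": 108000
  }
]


Data: 6 records
Condition: salary > 100000

Checking each record:
  Carol Wilson: 44000
  Karl Harris: 137000 MATCH
  Dave White: 83000
  Alice Wilson: 65000
  Alice Jackson: 67000
  Noah Moore: 108000 MATCH

Count: 2

2


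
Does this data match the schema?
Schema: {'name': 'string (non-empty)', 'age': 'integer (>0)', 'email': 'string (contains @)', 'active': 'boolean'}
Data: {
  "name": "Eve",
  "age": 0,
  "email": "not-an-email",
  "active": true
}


Validating each field against schema:
  name: OK (non-empty string)
  age: FAIL (0 is not > 0)
  email: FAIL ("not-an-email" does not contain @)
  active: OK (boolean)

Result: INVALID (2 errors: age, email)

INVALID (2 errors: age, email)


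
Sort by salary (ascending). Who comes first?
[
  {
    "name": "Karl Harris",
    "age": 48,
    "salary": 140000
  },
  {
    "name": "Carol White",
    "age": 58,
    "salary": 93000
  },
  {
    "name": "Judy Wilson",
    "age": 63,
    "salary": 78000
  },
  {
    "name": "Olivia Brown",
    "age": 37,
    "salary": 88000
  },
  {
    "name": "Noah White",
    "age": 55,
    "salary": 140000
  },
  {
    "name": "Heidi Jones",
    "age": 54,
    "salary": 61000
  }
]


Sort by: salary (ascending)

Sorted order:
  1. Heidi Jones (salary = 61000)
  2. Judy Wilson (salary = 78000)
  3. Olivia Brown (salary = 88000)
  4. Carol White (salary = 93000)
  5. Karl Harris (salary = 140000)
  6. Noah White (salary = 140000)

First: Heidi Jones

Heidi Jones


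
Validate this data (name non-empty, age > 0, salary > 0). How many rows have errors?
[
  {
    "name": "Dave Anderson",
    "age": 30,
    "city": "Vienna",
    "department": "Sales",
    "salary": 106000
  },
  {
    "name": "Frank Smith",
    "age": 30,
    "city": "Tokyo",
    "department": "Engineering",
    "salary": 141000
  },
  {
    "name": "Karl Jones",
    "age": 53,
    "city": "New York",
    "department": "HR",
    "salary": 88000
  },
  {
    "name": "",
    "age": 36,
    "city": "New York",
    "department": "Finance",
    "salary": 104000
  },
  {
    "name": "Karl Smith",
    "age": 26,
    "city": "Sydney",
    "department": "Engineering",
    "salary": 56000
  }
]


Validating 5 records:
Rules: name non-empty, age > 0, salary > 0

  Row 1 (Dave Anderson): OK
  Row 2 (Frank Smith): OK
  Row 3 (Karl Jones): OK
  Row 4 (???): empty name
  Row 5 (Karl Smith): OK

Total errors: 1

1 errors


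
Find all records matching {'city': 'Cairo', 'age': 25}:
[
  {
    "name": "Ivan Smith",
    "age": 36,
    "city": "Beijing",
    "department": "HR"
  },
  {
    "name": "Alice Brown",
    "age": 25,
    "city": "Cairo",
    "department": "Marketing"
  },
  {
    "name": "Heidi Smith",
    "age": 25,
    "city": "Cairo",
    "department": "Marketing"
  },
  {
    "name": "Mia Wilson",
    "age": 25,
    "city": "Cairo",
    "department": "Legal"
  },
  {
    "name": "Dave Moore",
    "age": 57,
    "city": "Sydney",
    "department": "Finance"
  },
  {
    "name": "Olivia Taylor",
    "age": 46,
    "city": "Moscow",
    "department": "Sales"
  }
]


Search criteria: {'city': 'Cairo', 'age': 25}

Checking 6 records:
  Ivan Smith: {city: Beijing, age: 36}
  Alice Brown: {city: Cairo, age: 25} <-- MATCH
  Heidi Smith: {city: Cairo, age: 25} <-- MATCH
  Mia Wilson: {city: Cairo, age: 25} <-- MATCH
  Dave Moore: {city: Sydney, age: 57}
  Olivia Taylor: {city: Moscow, age: 46}

Matches: ["Alice Brown", "Heidi Smith", "Mia Wilson"]

["Alice Brown", "Heidi Smith", "Mia Wilson"]


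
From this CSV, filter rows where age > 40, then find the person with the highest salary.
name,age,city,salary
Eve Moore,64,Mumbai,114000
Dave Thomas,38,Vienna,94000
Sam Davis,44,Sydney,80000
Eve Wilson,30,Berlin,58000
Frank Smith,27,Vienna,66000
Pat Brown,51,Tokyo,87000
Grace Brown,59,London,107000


Filter: age > 40
Sort by: salary (descending)

Filtered records (4):
  Eve Moore, age 64, salary $114000
  Grace Brown, age 59, salary $107000
  Pat Brown, age 51, salary $87000
  Sam Davis, age 44, salary $80000

Highest salary: Eve Moore ($114000)

Eve Moore


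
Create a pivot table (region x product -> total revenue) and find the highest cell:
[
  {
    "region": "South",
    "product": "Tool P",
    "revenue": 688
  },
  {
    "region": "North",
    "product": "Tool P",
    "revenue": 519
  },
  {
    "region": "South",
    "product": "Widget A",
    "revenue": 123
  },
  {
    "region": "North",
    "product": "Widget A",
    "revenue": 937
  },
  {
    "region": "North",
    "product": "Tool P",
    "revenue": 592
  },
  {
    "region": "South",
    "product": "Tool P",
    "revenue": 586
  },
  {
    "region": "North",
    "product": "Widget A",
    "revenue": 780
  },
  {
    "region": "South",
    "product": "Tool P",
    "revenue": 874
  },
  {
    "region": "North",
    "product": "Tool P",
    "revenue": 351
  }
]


Pivot: region (rows) x product (columns) -> total revenue

     Tool P        Widget A    
North         1462          1717  
South         2148           123  

Highest: South / Tool P = $2148

South / Tool P = $2148


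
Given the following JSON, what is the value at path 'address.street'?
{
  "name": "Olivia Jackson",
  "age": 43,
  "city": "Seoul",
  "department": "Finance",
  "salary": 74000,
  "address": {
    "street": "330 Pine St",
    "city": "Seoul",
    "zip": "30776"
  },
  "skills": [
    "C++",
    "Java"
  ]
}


Query: address.street
Path: address -> street
Value: 330 Pine St

330 Pine St


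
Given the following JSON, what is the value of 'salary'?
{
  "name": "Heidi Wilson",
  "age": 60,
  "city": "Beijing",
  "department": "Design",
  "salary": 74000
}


Looking up field 'salary'
Value: 74000

74000


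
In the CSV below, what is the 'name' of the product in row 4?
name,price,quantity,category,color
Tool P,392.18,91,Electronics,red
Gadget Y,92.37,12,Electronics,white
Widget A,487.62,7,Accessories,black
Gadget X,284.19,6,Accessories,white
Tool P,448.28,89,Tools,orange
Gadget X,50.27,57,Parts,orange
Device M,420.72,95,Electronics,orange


Query: Row 4 ('Gadget X'), column 'name'
Value: Gadget X

Gadget X


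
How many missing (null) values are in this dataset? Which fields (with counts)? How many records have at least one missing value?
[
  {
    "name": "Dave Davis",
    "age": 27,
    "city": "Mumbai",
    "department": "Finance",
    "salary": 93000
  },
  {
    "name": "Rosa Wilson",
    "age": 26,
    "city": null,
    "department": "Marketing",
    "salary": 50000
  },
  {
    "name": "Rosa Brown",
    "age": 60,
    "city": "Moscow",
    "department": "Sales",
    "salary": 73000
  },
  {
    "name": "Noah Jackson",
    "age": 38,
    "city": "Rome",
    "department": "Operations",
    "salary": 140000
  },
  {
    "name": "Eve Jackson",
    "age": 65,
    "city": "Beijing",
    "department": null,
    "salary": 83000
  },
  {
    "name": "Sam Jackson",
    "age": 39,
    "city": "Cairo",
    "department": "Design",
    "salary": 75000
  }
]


Checking for missing (null) values in 6 records:

  Dave Davis: complete
  Rosa Wilson: city
  Rosa Brown: complete
  Noah Jackson: complete
  Eve Jackson: department
  Sam Jackson: complete

Per field:
  name: 0 missing
  age: 0 missing
  city: 1 missing
  department: 1 missing
  salary: 0 missing

Total missing values: 2
Records with any missing: 2

2 missing values (city: 1, department: 1); 2 incomplete records


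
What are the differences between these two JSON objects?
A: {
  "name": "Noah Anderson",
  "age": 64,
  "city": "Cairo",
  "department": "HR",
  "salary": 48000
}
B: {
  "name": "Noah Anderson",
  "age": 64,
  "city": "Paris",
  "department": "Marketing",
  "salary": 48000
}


Comparing each field (in key order):
  name: same
  age: same
  city: DIFFERENT
  department: DIFFERENT
  salary: same
Differences:
  city: Cairo -> Paris
  department: HR -> Marketing

2 field(s) changed

2 changes: city, department


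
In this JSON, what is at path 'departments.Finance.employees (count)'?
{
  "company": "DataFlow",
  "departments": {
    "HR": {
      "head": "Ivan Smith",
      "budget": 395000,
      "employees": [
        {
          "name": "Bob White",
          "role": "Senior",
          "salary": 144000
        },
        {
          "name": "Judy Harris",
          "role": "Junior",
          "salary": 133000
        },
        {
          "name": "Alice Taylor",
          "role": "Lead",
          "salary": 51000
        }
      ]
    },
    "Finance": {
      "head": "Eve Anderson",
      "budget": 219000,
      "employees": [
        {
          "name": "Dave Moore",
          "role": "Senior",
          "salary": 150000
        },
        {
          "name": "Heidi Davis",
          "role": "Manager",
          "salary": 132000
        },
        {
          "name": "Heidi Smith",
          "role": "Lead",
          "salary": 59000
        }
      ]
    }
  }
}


Path: departments.Finance.employees (count)

Navigate:
  -> departments
  -> Finance
  -> employees (array, length 3)

3


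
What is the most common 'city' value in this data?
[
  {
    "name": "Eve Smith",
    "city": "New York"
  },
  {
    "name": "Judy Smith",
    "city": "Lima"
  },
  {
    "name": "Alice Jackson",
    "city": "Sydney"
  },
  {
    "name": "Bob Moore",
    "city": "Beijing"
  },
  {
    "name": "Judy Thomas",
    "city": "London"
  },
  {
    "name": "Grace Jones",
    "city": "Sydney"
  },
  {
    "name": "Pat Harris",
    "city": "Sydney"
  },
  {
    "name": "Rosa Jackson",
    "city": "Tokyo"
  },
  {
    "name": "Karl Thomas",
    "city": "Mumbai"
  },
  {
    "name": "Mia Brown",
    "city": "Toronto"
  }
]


Counting 'city' values across 10 records:

  Sydney: 3 ###
  New York: 1 #
  Lima: 1 #
  Beijing: 1 #
  London: 1 #
  Tokyo: 1 #
  Mumbai: 1 #
  Toronto: 1 #

Most common: Sydney (3 times)

Sydney (3 times)


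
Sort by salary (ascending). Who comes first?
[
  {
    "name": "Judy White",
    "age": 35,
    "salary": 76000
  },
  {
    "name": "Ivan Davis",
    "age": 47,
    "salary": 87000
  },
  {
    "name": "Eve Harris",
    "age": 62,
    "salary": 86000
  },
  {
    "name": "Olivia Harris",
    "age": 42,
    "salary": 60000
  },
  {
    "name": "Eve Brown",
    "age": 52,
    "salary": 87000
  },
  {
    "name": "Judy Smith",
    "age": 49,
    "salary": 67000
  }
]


Sort by: salary (ascending)

Sorted order:
  1. Olivia Harris (salary = 60000)
  2. Judy Smith (salary = 67000)
  3. Judy White (salary = 76000)
  4. Eve Harris (salary = 86000)
  5. Ivan Davis (salary = 87000)
  6. Eve Brown (salary = 87000)

First: Olivia Harris

Olivia Harris


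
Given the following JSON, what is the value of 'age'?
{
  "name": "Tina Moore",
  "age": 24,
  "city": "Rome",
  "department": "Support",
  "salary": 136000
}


Looking up field 'age'
Value: 24

24


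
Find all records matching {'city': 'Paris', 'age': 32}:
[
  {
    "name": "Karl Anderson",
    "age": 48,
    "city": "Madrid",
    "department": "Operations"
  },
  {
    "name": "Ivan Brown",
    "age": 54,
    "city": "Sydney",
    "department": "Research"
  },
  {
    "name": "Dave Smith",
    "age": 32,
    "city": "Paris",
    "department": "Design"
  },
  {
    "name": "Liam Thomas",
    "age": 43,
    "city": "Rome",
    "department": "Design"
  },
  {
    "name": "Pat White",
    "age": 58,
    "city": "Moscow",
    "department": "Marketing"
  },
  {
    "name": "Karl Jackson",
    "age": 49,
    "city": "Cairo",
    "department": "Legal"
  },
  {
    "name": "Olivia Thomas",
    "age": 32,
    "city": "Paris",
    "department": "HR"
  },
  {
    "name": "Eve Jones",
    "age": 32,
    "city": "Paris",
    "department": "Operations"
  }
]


Search criteria: {'city': 'Paris', 'age': 32}

Checking 8 records:
  Karl Anderson: {city: Madrid, age: 48}
  Ivan Brown: {city: Sydney, age: 54}
  Dave Smith: {city: Paris, age: 32} <-- MATCH
  Liam Thomas: {city: Rome, age: 43}
  Pat White: {city: Moscow, age: 58}
  Karl Jackson: {city: Cairo, age: 49}
  Olivia Thomas: {city: Paris, age: 32} <-- MATCH
  Eve Jones: {city: Paris, age: 32} <-- MATCH

Matches: ["Dave Smith", "Olivia Thomas", "Eve Jones"]

["Dave Smith", "Olivia Thomas", "Eve Jones"]


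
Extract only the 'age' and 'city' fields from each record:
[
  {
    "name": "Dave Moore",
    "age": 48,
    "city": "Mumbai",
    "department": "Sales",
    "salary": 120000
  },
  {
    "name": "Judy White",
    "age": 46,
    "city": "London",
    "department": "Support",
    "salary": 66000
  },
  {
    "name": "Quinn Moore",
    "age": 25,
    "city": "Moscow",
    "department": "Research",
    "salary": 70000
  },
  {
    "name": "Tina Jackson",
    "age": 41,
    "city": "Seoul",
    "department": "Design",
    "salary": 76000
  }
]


Original: 4 records with fields: name, age, city, department, salary
Keep: ['age', 'city']
Drop: ['name', 'department', 'salary']
Result: 4 records, 2 fields each

[
  {
    "age": 48,
    "city": "Mumbai"
  },
  {
    "age": 46,
    "city": "London"
  },
  {
    "age": 25,
    "city": "Moscow"
  },
  {
    "age": 41,
    "city": "Seoul"
  }
]


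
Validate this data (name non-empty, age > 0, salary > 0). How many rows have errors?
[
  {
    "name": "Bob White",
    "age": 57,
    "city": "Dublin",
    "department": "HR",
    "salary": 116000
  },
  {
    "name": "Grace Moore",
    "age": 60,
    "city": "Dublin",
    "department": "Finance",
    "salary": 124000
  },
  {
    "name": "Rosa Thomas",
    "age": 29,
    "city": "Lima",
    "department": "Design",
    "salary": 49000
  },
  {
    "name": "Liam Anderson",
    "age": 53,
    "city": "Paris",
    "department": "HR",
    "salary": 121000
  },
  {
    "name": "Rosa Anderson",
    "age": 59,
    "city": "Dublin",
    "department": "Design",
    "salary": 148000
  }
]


Validating 5 records:
Rules: name non-empty, age > 0, salary > 0

  Row 1 (Bob White): OK
  Row 2 (Grace Moore): OK
  Row 3 (Rosa Thomas): OK
  Row 4 (Liam Anderson): OK
  Row 5 (Rosa Anderson): OK

Total errors: 0

0 errors


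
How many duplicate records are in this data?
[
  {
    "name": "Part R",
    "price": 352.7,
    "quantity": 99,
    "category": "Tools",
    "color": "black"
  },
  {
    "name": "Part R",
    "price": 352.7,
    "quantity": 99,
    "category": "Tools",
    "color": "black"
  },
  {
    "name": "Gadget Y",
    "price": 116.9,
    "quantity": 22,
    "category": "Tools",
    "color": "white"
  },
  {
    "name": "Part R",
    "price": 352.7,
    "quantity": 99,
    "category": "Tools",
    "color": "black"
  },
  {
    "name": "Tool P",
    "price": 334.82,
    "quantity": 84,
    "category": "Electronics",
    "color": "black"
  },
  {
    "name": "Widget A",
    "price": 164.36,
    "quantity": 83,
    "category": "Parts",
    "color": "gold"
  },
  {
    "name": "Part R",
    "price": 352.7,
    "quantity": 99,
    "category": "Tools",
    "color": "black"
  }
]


Checking 7 records for duplicates:

  Row 1: Part R ($352.7, qty 99)
  Row 2: Part R ($352.7, qty 99) <-- DUPLICATE
  Row 3: Gadget Y ($116.9, qty 22)
  Row 4: Part R ($352.7, qty 99) <-- DUPLICATE
  Row 5: Tool P ($334.82, qty 84)
  Row 6: Widget A ($164.36, qty 83)
  Row 7: Part R ($352.7, qty 99) <-- DUPLICATE

Duplicates found: 3
Unique records: 4

3 duplicates, 4 unique


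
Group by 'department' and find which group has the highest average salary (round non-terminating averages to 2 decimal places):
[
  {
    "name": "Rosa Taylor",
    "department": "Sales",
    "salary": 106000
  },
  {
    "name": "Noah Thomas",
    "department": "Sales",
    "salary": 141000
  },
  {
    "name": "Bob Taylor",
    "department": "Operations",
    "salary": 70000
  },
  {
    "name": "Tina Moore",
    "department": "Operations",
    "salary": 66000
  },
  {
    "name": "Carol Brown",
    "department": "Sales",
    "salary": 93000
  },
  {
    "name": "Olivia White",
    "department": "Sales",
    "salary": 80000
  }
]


Group by: department

Groups:
  Operations: 2 people, avg salary = 136000/2 = $68000
  Sales: 4 people, avg salary = 420000/4 = $105000

Highest average salary: Sales ($105000)

Sales ($105000)


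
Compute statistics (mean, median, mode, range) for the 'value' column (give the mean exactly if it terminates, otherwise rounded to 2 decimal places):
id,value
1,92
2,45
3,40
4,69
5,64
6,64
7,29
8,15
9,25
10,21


Data: [92, 45, 40, 69, 64, 64, 29, 15, 25, 21]
Count: 10
Sum: 464
Mean: 464/10 = 46.4
Sorted: [15, 21, 25, 29, 40, 45, 64, 64, 69, 92]
Median: 42.5
Mode: 64 (2 times)
Range: 92 - 15 = 77
Min: 15, Max: 92

mean=46.4, median=42.5, mode=64, range=77


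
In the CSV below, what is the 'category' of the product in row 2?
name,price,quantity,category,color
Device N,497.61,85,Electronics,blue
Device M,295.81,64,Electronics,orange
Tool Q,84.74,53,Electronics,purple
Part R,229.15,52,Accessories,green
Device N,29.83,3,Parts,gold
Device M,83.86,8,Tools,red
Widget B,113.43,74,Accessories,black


Query: Row 2 ('Device M'), column 'category'
Value: Electronics

Electronics


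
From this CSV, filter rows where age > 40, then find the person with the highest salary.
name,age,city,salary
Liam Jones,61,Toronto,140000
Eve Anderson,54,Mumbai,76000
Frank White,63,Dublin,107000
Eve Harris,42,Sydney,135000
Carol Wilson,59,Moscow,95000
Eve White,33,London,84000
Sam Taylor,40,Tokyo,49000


Filter: age > 40
Sort by: salary (descending)

Filtered records (5):
  Liam Jones, age 61, salary $140000
  Eve Harris, age 42, salary $135000
  Frank White, age 63, salary $107000
  Carol Wilson, age 59, salary $95000
  Eve Anderson, age 54, salary $76000

Highest salary: Liam Jones ($140000)

Liam Jones


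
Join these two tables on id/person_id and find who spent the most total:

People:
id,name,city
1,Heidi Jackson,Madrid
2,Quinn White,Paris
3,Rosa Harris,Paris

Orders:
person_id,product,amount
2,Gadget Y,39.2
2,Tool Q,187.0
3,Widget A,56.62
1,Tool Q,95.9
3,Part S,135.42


Join on: people.id = orders.person_id

Joined rows:
  Quinn White (Paris) bought Gadget Y for $39.2
  Quinn White (Paris) bought Tool Q for $187.0
  Rosa Harris (Paris) bought Widget A for $56.62
  Heidi Jackson (Madrid) bought Tool Q for $95.9
  Rosa Harris (Paris) bought Part S for $135.42

Total per person:
  Quinn White: $226.20
  Rosa Harris: $192.04
  Heidi Jackson: $95.90

Top spender: Quinn White ($226.20)

Quinn White ($226.20)
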